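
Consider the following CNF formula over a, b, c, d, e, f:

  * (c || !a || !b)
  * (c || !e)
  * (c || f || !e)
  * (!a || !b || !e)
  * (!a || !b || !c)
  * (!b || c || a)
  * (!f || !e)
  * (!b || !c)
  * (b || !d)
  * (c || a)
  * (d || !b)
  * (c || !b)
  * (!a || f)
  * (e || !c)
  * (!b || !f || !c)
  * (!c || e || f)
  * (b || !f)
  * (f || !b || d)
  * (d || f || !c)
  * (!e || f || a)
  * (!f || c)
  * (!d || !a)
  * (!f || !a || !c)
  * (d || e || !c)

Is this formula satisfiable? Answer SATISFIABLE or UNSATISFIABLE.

c = True:
  propagation gives b=False, d=False, e=True, f=False; an empty clause results — contradiction.
c = False:
  propagation gives e=False, a=True, b=False, d=False; an empty clause results — contradiction.
Every branch closes, so no satisfying assignment exists.

UNSATISFIABLE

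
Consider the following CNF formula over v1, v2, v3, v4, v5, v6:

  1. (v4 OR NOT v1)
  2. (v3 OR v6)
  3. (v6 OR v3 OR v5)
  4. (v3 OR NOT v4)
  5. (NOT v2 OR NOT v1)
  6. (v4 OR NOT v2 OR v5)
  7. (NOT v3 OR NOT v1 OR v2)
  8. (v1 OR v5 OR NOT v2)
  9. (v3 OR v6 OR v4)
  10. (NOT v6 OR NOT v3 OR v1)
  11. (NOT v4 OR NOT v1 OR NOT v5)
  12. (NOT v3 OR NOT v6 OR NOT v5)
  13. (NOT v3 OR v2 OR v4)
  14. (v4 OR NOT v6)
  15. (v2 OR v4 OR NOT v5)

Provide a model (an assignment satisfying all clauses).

Branch on v1: take v1 = False.
Branch on v2: take v2 = False.
For the remaining variables, v3 = True, v4 = True, v5 = False, v6 = False works.
Every clause has at least one true literal under this assignment.

v1=False, v2=False, v3=True, v4=True, v5=False, v6=False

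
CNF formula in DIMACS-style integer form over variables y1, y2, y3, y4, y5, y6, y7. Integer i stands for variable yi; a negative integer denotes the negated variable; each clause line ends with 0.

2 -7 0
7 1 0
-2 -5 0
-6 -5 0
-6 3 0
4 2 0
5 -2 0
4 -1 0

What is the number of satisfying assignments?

Satisfying assignments:
  y1=T y2=F y3=F y4=T y5=F y6=F y7=F
  y1=T y2=F y3=F y4=T y5=T y6=F y7=F
  y1=T y2=F y3=T y4=T y5=F y6=F y7=F
  y1=T y2=F y3=T y4=T y5=F y6=T y7=F
  y1=T y2=F y3=T y4=T y5=T y6=F y7=F
Count: 5.

5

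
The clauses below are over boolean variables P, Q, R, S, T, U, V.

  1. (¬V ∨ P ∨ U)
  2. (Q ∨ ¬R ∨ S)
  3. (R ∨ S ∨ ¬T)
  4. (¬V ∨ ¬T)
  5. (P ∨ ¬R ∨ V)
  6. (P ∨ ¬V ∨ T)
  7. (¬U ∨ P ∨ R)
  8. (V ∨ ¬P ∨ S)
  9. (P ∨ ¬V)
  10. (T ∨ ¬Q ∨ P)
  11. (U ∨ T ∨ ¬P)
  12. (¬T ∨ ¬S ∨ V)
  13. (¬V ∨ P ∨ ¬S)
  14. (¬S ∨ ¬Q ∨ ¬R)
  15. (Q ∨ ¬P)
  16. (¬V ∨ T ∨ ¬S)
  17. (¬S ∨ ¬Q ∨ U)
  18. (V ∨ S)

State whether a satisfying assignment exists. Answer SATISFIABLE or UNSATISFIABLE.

SATISFIABLE

Set P = False and propagate.
  then V is forced to False.
  then R is forced to False.
  then U is forced to False.
  then S is forced to True.
  then T is forced to False.
  then Q is forced to False.
So P=F, Q=F, R=F, S=T, T=F, U=F, V=F is a satisfying assignment.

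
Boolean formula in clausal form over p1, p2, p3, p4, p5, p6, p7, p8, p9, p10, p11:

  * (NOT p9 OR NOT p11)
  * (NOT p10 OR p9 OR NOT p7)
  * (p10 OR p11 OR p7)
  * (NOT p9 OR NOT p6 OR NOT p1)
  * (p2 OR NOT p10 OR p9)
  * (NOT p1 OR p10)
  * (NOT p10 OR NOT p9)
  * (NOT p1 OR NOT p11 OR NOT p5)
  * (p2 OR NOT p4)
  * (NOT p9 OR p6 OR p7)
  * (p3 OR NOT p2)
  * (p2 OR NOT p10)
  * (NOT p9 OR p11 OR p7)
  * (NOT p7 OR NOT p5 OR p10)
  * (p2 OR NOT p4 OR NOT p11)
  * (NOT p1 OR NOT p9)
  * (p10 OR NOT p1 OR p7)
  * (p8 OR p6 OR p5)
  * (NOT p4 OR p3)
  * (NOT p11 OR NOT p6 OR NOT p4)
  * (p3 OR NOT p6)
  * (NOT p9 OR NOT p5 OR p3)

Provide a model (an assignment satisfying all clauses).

p1=0, p2=0, p3=1, p4=0, p5=1, p6=0, p7=0, p8=0, p9=0, p10=0, p11=1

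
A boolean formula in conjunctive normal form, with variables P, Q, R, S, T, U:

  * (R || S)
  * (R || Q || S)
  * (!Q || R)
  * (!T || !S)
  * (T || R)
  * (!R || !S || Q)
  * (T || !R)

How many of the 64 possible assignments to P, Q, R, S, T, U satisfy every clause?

8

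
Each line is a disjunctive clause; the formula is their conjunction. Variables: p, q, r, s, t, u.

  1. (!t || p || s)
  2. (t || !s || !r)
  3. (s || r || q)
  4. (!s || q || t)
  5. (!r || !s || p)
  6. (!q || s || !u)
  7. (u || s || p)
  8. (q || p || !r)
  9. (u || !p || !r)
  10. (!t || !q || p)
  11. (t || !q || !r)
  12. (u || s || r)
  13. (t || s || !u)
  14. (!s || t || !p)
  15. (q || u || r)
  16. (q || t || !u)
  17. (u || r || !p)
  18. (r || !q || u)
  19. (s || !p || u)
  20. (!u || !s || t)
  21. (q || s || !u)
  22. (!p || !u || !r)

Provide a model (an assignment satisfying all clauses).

p=True, q=False, r=False, s=True, t=True, u=True

Check each clause:
  1. (p || !t || s) — p is true.
  2. (!s || t || !r) — t is true.
  3. (s || q || r) — s is true.
  4. (t || !s || q) — t is true.
  5. (p || !r || !s) — p is true.
  6. (!q || s || !u) — s is true.
  7. (s || p || u) — p is true.
  8. (p || q || !r) — p is true.
  9. (!r || u || !p) — !r is true.
  10. (!t || !q || p) — p is true.
  11. (!r || t || !q) — !r is true.
  12. (s || u || r) — s is true.
  13. (!u || s || t) — s is true.
  14. (!s || t || !p) — t is true.
  15. (q || r || u) — u is true.
  16. (q || !u || t) — t is true.
  17. (u || !p || r) — u is true.
  18. (r || u || !q) — u is true.
  19. (s || !p || u) — s is true.
  20. (!s || !u || t) — t is true.
  21. (!u || s || q) — s is true.
  22. (!p || !u || !r) — !r is true.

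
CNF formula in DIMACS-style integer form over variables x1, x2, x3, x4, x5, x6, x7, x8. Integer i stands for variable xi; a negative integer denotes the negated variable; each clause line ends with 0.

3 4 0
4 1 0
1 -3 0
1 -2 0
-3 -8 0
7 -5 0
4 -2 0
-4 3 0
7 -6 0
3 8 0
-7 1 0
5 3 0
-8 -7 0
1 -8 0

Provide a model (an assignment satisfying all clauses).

x1 occurs only positively in the remaining clauses — set x1 = True.
Pure literal: x6 appears only negated; assign x6 = False.
Try x2 = True.
  then x4 is forced to True.
  then x3 is forced to True.
  then x8 is forced to False.
Try x5 = False.
x7 is now unconstrained; take x7 = False.
Every clause has at least one true literal under this assignment.

x1=1, x2=1, x3=1, x4=1, x5=0, x6=0, x7=0, x8=0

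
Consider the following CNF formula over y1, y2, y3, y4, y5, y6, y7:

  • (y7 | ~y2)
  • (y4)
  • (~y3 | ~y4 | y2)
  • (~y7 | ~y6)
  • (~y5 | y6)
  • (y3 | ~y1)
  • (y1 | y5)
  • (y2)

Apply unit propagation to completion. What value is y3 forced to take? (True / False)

True

(y4) is a unit clause: y4 = True.
Unit clause (y2) sets y2 = True.
(~y2 | y7) with y2 = True leaves only y7, so y7 = True.
In (~y6 | ~y7), ~y7 is now false; ~y6 must hold, so y6 = False.
In (~y5 | y6), y6 is now false; ~y5 must hold, so y5 = False.
(y1 | y5) with y5 = False leaves only y1, so y1 = True.
(y3 | ~y1): since y1 = True, the clause reduces to (y3). y3 = True.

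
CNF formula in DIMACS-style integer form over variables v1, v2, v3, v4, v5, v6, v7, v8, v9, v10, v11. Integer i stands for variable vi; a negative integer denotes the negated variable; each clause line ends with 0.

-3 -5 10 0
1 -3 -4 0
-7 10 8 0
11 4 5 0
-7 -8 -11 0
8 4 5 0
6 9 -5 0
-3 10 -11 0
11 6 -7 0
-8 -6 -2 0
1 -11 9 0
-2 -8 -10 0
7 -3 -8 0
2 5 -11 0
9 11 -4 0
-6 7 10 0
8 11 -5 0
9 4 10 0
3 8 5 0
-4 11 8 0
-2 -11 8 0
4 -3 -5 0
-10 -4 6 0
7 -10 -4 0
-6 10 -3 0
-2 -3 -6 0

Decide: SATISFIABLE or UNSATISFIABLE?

SATISFIABLE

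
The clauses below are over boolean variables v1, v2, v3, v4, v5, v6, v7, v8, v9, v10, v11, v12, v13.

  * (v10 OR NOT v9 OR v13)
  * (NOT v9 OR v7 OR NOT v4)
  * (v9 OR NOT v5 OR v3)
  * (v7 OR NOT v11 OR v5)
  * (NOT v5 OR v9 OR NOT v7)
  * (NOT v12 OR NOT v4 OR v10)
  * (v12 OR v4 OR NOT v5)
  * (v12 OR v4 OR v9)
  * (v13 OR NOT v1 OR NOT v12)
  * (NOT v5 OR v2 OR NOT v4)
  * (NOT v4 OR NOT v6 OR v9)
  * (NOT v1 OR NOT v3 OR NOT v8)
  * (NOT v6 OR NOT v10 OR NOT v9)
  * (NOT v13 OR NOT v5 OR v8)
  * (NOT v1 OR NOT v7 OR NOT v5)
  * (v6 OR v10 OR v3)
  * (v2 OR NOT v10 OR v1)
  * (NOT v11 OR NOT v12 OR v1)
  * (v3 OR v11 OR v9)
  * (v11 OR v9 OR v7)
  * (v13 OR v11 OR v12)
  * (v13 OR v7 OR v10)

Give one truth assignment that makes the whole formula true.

v1=T, v2=F, v3=T, v4=T, v5=F, v6=F, v7=T, v8=F, v9=T, v10=T, v11=T, v12=F, v13=T

Branch on v1: take v1 = True.
The remaining clauses are satisfied by v2 = False, v3 = True, v4 = True, v5 = False, v6 = False, v7 = True, v8 = False, v9 = True, v10 = True, v11 = True, v12 = False, v13 = True.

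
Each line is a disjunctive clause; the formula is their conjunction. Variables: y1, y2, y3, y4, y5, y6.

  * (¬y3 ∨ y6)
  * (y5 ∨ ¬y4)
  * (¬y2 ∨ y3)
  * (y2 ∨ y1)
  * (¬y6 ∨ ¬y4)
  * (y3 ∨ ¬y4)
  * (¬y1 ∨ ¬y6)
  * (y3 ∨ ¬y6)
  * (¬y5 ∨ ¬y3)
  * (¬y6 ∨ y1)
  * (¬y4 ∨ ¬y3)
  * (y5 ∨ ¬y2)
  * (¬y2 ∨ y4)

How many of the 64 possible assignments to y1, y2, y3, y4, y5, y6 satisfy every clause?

2

Satisfying assignments:
  y1=T y2=F y3=F y4=F y5=F y6=F
  y1=T y2=F y3=F y4=F y5=T y6=F
Count: 2.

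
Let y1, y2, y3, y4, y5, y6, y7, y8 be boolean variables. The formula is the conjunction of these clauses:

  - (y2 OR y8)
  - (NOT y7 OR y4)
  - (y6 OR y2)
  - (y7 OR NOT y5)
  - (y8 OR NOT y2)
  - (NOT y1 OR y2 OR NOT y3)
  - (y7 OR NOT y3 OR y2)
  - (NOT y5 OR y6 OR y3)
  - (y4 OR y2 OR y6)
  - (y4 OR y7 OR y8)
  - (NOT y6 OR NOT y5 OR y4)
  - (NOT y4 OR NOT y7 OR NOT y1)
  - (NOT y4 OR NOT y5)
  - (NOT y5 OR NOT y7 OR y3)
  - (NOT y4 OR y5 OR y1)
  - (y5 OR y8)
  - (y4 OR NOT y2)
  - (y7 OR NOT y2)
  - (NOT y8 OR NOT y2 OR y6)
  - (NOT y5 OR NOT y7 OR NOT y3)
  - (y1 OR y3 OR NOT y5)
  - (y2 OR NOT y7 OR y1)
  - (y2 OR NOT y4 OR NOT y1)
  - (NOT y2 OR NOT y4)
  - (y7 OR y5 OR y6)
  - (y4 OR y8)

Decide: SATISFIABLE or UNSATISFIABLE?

SATISFIABLE

Try y1 = True.
Try y2 = False.
  then y8 is forced to True.
  then y6 is forced to True.
  then y3 is forced to False.
  then y4 is forced to False.
  then y7 is forced to False.
  then y5 is forced to False.
Every clause has at least one true literal under this assignment.
So y1 = T, y2 = F, y3 = F, y4 = F, y5 = F, y6 = T, y7 = F, y8 = T is a satisfying assignment.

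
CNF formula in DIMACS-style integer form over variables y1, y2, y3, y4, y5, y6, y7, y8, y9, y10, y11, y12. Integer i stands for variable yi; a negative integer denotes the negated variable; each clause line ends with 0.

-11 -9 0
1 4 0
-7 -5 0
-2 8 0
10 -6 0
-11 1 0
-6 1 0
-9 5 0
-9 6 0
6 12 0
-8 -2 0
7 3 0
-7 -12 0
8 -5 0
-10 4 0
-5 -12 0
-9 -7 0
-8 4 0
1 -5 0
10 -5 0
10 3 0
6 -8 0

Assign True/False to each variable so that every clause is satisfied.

y1=T, y2=F, y3=T, y4=T, y5=F, y6=T, y7=T, y8=F, y9=F, y10=T, y11=T, y12=F

y1 occurs only positively in the remaining clauses — set y1 = True.
Pure literal: y2 appears only negated; assign y2 = False.
Set y3 = True and propagate.
Set y4 = True and propagate.
For the remaining variables, y5 = False, y6 = True, y7 = True, y8 = False, y9 = False, y10 = True, y11 = True, y12 = False works.
Every clause has at least one true literal under this assignment.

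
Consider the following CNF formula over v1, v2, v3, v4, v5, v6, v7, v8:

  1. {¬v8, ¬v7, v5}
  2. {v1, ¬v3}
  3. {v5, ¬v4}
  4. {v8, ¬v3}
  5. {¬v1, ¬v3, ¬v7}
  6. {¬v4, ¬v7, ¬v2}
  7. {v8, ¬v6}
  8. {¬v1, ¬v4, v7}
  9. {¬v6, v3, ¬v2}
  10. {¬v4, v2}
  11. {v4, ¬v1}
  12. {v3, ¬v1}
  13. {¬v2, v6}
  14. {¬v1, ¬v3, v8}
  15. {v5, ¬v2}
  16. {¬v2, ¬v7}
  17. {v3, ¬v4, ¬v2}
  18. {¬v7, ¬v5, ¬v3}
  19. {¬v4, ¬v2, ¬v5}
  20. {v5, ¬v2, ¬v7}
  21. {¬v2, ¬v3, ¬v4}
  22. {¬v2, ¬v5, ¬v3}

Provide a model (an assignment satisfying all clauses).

v1=F, v2=F, v3=F, v4=F, v5=T, v6=T, v7=F, v8=T

Branch on v1: take v1 = False.
  then v3 is forced to False.
Branch on v2: take v2 = False.
  then v4 is forced to False.
For the remaining variables, v5 = True, v6 = True, v7 = False, v8 = True works.
Check each clause:
  1. {v5, ¬v7, ¬v8} — ¬v7 is true.
  2. {¬v3, v1} — ¬v3 is true.
  3. {v5, ¬v4} — ¬v4 is true.
  4. {v8, ¬v3} — v8 is true.
  5. {¬v3, ¬v7, ¬v1} — ¬v7 is true.
  6. {¬v4, ¬v7, ¬v2} — ¬v7 is true.
  7. {¬v6, v8} — v8 is true.
  8. {v7, ¬v4, ¬v1} — ¬v4 is true.
  9. {¬v6, ¬v2, v3} — ¬v2 is true.
  10. {¬v4, v2} — ¬v4 is true.
  11. {¬v1, v4} — ¬v1 is true.
  12. {v3, ¬v1} — ¬v1 is true.
  13. {v6, ¬v2} — v6 is true.
  14. {¬v3, v8, ¬v1} — v8 is true.
  15. {¬v2, v5} — v5 is true.
  16. {¬v7, ¬v2} — ¬v7 is true.
  17. {¬v2, ¬v4, v3} — ¬v4 is true.
  18. {¬v7, ¬v3, ¬v5} — ¬v7 is true.
  19. {¬v2, ¬v4, ¬v5} — ¬v4 is true.
  20. {¬v2, ¬v7, v5} — ¬v7 is true.
  21. {¬v2, ¬v3, ¬v4} — ¬v4 is true.
  22. {¬v2, ¬v3, ¬v5} — ¬v3 is true.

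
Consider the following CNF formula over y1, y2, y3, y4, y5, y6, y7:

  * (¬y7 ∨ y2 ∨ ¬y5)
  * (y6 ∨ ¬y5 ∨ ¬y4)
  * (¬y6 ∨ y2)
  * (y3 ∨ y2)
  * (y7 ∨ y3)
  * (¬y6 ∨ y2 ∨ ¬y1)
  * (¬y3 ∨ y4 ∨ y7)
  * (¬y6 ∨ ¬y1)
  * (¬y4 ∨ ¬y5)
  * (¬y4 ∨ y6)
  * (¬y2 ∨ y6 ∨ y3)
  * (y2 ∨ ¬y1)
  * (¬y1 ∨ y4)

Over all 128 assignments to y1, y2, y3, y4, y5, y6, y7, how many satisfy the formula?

Split on y2, then y6.
  y2=1, y6=1: 7 of the 32 assignments to (y1,y3,y4,y5,y7) work.
  y2=1, y6=0: remaining (y1,y3,y4,y5,y7) ∈ {(0,1,0,0,1); (0,1,0,1,1)} — 2.
  y2=0, y6=1: a clause becomes empty — 0.
  y2=0, y6=0: remaining (y1,y3,y4,y5,y7) ∈ {(0,1,0,0,1)} — 1.
Total: 7 + 2 + 0 + 1 = 10.

10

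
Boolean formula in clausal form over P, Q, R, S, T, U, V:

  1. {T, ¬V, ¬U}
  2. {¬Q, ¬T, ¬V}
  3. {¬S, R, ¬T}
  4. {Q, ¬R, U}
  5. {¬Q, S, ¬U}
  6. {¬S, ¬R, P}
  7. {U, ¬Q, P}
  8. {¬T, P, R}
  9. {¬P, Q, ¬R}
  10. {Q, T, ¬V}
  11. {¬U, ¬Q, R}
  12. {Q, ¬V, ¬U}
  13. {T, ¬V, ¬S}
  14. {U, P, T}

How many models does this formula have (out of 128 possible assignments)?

Case analysis on Q and T:
  Q=T, T=T: remaining (P,R,S,U,V) ∈ {(T,F,F,F,F); (T,T,F,F,F); (T,T,T,F,F); (T,T,T,T,F)} — 4.
  Q=T, T=F: 7 of the 32 assignments to (P,R,S,U,V) work.
  Q=F, T=T: remaining (P,R,S,U,V) ∈ {(F,T,F,T,F); (T,F,F,F,F); (T,F,F,F,T); (T,F,F,T,F)} — 4.
  Q=F, T=F: 7 of the 32 assignments to (P,R,S,U,V) work.
Total: 4 + 7 + 4 + 7 = 22.

22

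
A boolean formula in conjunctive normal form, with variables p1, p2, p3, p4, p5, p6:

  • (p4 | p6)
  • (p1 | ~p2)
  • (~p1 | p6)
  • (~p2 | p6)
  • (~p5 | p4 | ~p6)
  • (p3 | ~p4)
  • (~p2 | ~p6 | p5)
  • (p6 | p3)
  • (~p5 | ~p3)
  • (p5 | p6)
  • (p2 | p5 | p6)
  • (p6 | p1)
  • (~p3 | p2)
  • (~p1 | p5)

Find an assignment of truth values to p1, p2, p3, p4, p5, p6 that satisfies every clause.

p1=F, p2=F, p3=F, p4=F, p5=F, p6=T

Check each clause:
  1. (p6 | p4) — p6 is true.
  2. (~p2 | p1) — ~p2 is true.
  3. (~p1 | p6) — ~p1 is true.
  4. (~p2 | p6) — ~p2 is true.
  5. (p4 | ~p6 | ~p5) — ~p5 is true.
  6. (p3 | ~p4) — ~p4 is true.
  7. (~p2 | p5 | ~p6) — ~p2 is true.
  8. (p6 | p3) — p6 is true.
  9. (~p5 | ~p3) — ~p5 is true.
  10. (p6 | p5) — p6 is true.
  11. (p5 | p2 | p6) — p6 is true.
  12. (p6 | p1) — p6 is true.
  13. (~p3 | p2) — ~p3 is true.
  14. (p5 | ~p1) — ~p1 is true.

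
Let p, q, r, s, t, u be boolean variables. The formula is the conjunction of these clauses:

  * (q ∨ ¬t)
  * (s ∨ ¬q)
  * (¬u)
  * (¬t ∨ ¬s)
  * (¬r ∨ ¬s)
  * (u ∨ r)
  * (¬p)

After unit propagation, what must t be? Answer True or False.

False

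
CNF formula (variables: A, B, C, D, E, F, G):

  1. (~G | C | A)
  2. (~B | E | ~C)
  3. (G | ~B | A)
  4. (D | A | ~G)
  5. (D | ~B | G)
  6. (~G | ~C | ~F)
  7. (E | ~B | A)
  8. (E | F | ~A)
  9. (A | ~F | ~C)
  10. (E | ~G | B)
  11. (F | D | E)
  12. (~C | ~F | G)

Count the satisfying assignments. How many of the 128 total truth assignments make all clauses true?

38

Split on G, then A.
  G=T, A=T: D free; 7 ways for (B,C,E,F) × 2^1 = 14.
  G=T, A=F: remaining (B,C,D,E,F) ∈ {(F,T,T,T,F); (T,T,T,T,F)} — 2.
  G=F, A=T: 12 of the 32 assignments to (B,C,D,E,F) work.
  G=F, A=F: 10 of the 32 assignments to (B,C,D,E,F) work.
Total: 14 + 2 + 12 + 10 = 38.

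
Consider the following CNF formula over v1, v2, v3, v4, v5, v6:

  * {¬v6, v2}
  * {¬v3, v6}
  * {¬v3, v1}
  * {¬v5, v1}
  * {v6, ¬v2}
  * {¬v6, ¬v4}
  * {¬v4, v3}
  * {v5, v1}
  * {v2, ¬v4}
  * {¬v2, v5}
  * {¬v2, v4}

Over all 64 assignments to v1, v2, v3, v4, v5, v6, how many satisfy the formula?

2

The models are:
  v1=T v2=F v3=F v4=F v5=F v6=F
  v1=T v2=F v3=F v4=F v5=T v6=F
Count: 2.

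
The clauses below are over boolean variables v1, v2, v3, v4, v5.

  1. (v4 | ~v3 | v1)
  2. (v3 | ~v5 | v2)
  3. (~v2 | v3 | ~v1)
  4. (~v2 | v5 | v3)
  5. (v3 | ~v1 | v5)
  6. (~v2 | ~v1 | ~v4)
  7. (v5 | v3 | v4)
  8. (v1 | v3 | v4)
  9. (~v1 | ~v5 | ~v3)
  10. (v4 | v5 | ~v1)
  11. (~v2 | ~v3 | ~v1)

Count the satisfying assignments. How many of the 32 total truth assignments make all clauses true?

Split on v3, then v1.
  v3=1, v1=1: remaining (v2,v4,v5) ∈ {(0,1,0)} — 1.
  v3=1, v1=0: remaining (v2,v4,v5) ∈ {(0,1,0); (0,1,1); (1,1,0); (1,1,1)} — 4.
  v3=0, v1=1: a clause becomes empty — 0.
  v3=0, v1=0: remaining (v2,v4,v5) ∈ {(0,1,0); (1,1,1)} — 2.
Total: 1 + 4 + 0 + 2 = 7.

7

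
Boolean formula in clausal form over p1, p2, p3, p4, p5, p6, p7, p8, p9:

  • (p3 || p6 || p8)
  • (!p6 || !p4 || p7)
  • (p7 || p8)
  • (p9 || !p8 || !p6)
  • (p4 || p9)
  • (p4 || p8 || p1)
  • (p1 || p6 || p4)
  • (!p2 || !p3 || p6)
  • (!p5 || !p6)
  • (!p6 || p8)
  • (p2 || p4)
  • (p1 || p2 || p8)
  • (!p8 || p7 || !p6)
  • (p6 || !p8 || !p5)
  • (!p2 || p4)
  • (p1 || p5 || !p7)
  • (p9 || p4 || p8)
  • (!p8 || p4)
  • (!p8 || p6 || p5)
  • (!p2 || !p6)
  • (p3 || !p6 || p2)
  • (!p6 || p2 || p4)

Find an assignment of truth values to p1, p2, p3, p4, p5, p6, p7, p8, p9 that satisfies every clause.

p1 = T, p2 = F, p3 = T, p4 = T, p5 = T, p6 = F, p7 = T, p8 = F, p9 = F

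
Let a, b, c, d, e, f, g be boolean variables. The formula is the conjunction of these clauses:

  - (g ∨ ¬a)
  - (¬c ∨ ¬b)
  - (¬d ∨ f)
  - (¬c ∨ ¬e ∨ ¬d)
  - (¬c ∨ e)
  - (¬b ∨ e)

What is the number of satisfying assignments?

Split on c, then e.
  c=1, e=1: f free; 3 ways for (a,b,d,g) × 2^1 = 6.
  c=1, e=0: a clause becomes empty — 0.
  c=0, e=1: b free; 9 ways for (a,d,f,g) × 2^1 = 18.
  c=0, e=0: 9 of the 32 assignments to (a,b,d,f,g) work.
Total: 6 + 0 + 18 + 9 = 33.

33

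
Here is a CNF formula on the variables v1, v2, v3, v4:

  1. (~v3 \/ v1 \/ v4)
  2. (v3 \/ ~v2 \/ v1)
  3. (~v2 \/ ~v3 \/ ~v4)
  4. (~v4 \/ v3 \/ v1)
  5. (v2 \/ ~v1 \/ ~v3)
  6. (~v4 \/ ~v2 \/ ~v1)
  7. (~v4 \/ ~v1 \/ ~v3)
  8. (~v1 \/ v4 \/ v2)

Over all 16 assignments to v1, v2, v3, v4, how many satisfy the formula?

Satisfying assignments:
  v1=0 v2=0 v3=0 v4=0
  v1=0 v2=0 v3=1 v4=1
  v1=1 v2=0 v3=0 v4=1
  v1=1 v2=1 v3=0 v4=0
  v1=1 v2=1 v3=1 v4=0
That's 5 in total.

5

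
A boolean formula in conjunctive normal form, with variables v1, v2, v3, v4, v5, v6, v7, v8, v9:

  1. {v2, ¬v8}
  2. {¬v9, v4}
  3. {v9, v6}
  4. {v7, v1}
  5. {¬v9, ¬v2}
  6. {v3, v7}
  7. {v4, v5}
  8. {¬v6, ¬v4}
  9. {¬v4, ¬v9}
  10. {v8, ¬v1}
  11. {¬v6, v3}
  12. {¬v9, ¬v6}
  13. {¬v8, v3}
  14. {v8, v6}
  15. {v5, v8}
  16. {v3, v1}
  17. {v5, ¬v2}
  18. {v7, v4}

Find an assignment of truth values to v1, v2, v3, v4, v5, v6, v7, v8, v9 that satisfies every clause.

v1=False  v2=False  v3=True  v4=False  v5=True  v6=True  v7=True  v8=False  v9=False

Check each clause:
  1. {v2, ¬v8} — ¬v8 is true.
  2. {v4, ¬v9} — ¬v9 is true.
  3. {v9, v6} — v6 is true.
  4. {v1, v7} — v7 is true.
  5. {¬v9, ¬v2} — ¬v2 is true.
  6. {v3, v7} — v3 is true.
  7. {v5, v4} — v5 is true.
  8. {¬v4, ¬v6} — ¬v4 is true.
  9. {¬v9, ¬v4} — ¬v4 is true.
  10. {¬v1, v8} — ¬v1 is true.
  11. {v3, ¬v6} — v3 is true.
  12. {¬v9, ¬v6} — ¬v9 is true.
  13. {v3, ¬v8} — ¬v8 is true.
  14. {v6, v8} — v6 is true.
  15. {v8, v5} — v5 is true.
  16. {v1, v3} — v3 is true.
  17. {v5, ¬v2} — v5 is true.
  18. {v4, v7} — v7 is true.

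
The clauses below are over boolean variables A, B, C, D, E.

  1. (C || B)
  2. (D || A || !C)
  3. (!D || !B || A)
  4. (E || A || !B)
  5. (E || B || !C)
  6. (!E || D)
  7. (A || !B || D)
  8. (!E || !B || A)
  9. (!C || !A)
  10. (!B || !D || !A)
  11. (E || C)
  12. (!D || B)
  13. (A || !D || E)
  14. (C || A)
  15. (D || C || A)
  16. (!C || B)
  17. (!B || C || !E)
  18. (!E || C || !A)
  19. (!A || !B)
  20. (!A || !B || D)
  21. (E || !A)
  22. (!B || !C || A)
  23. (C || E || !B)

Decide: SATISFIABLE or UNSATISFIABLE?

A = True:
  propagation gives C=False, B=True; an empty clause results — contradiction.
A = False:
  propagation gives C=True, D=True, B=False; an empty clause results — contradiction.
Every branch closes, so no satisfying assignment exists.

UNSATISFIABLE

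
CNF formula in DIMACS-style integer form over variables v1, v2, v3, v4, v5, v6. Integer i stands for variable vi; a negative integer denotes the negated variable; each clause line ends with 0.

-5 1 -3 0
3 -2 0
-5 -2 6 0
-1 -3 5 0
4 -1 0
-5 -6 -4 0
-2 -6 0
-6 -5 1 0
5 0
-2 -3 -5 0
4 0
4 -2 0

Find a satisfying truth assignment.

v1=1  v2=0  v3=1  v4=1  v5=1  v6=0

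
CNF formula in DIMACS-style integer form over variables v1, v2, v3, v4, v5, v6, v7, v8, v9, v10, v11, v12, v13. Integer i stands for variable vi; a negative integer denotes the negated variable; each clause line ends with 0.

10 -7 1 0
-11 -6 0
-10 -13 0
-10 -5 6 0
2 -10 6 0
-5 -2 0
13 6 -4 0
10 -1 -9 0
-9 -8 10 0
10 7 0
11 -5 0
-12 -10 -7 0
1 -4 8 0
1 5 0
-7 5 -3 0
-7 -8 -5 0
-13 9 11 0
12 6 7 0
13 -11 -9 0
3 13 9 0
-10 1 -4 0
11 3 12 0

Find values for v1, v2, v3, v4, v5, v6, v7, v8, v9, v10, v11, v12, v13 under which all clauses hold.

v1 = True, v2 = True, v3 = False, v4 = False, v5 = False, v6 = False, v7 = False, v8 = True, v9 = True, v10 = True, v11 = False, v12 = True, v13 = False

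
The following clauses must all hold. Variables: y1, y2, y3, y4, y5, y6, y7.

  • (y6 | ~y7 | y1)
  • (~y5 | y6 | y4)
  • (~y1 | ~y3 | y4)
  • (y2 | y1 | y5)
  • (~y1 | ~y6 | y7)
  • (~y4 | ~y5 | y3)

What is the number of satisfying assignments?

52

Case analysis on y1 and y4:
  y1=T, y4=T: y2 free; 9 ways for (y3,y5,y6,y7) × 2^1 = 18.
  y1=T, y4=F: y2 free; 4 ways for (y3,y5,y6,y7) × 2^1 = 8.
  y1=F, y4=T: 12 of the 32 assignments to (y2,y3,y5,y6,y7) work.
  y1=F, y4=F: y3 free; 7 ways for (y2,y5,y6,y7) × 2^1 = 14.
Total: 18 + 8 + 12 + 14 = 52.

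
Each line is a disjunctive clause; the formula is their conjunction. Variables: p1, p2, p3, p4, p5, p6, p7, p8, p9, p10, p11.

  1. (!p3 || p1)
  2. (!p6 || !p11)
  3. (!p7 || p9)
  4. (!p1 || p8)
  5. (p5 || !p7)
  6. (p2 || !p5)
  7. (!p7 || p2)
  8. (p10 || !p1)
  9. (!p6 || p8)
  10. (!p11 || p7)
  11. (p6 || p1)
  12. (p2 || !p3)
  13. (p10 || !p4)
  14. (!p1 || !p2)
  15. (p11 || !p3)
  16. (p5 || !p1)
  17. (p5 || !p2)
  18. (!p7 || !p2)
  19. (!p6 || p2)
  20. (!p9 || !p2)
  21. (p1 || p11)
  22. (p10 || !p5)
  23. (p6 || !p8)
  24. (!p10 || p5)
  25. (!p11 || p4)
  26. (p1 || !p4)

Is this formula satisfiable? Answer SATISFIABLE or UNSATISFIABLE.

UNSATISFIABLE

p1 = True:
  propagation gives p8=True, p10=True, p2=False, p5=False; an empty clause results — contradiction.
p1 = False:
  propagation gives p3=False, p6=True, p11=False; an empty clause results — contradiction.
Every branch closes, so no satisfying assignment exists.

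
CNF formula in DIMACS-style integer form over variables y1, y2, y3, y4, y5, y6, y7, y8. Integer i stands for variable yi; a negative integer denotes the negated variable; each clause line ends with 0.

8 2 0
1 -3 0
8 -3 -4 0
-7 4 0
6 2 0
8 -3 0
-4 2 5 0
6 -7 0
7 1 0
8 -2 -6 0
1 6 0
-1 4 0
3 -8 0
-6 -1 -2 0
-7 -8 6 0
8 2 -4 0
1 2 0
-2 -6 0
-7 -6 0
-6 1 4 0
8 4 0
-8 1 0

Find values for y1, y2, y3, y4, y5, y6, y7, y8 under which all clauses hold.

y1 = True, y2 = True, y3 = True, y4 = True, y5 = True, y6 = False, y7 = False, y8 = True

Pure literal: y5 appears only positively; assign y5 = True.
Branch on y1: take y1 = True.
  then y4 is forced to True.
Branch on y2: take y2 = True.
  then y6 is forced to False.
  then y7 is forced to False.
The remaining clauses are satisfied by y3 = True, y8 = True.
Every clause has at least one true literal under this assignment.
Check each clause:
  1. (y2 | y8) — y8 is true.
  2. (y1 | ~y3) — y1 is true.
  3. (y8 | ~y4 | ~y3) — y8 is true.
  4. (y4 | ~y7) — ~y7 is true.
  5. (y6 | y2) — y2 is true.
  6. (~y3 | y8) — y8 is true.
  7. (y5 | y2 | ~y4) — y2 is true.
  8. (~y7 | y6) — ~y7 is true.
  9. (y1 | y7) — y1 is true.
  10. (y8 | ~y2 | ~y6) — y8 is true.
  11. (y6 | y1) — y1 is true.
  12. (~y1 | y4) — y4 is true.
  13. (~y8 | y3) — y3 is true.
  14. (~y1 | ~y6 | ~y2) — ~y6 is true.
  15. (y6 | ~y7 | ~y8) — ~y7 is true.
  16. (y2 | y8 | ~y4) — y8 is true.
  17. (y1 | y2) — y1 is true.
  18. (~y6 | ~y2) — ~y6 is true.
  19. (~y6 | ~y7) — ~y7 is true.
  20. (y1 | y4 | ~y6) — y1 is true.
  21. (y8 | y4) — y8 is true.
  22. (~y8 | y1) — y1 is true.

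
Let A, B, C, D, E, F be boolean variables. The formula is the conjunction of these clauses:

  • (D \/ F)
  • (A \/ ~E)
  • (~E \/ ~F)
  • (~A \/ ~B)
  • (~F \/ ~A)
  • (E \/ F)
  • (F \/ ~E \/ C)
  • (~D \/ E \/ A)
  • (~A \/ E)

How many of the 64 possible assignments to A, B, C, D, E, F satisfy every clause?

The models are:
  A=0 B=0 C=0 D=0 E=0 F=1
  A=0 B=0 C=1 D=0 E=0 F=1
  A=0 B=1 C=0 D=0 E=0 F=1
  A=0 B=1 C=1 D=0 E=0 F=1
  A=1 B=0 C=1 D=1 E=1 F=0
That's 5 in total.

5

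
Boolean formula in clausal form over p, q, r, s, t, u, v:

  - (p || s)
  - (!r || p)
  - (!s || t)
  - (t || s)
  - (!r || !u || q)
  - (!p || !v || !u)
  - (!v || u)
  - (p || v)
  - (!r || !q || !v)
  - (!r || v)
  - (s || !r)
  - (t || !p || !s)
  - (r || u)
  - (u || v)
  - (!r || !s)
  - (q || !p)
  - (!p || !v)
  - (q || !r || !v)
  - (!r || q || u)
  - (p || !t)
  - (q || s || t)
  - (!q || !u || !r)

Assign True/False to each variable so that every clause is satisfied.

p = 1  q = 1  r = 0  s = 0  t = 1  u = 1  v = 0

Set p = True and propagate.
  then q is forced to True.
  then v is forced to False.
  then r is forced to False.
  then u is forced to True.
Branch on s: take s = False.
  then t is forced to True.
Check each clause:
  1. (s || p) — p is true.
  2. (p || !r) — p is true.
  3. (!s || t) — !s is true.
  4. (t || s) — t is true.
  5. (!r || !u || q) — q is true.
  6. (!p || !v || !u) — !v is true.
  7. (!v || u) — !v is true.
  8. (p || v) — p is true.
  9. (!q || !r || !v) — !v is true.
  10. (v || !r) — !r is true.
  11. (s || !r) — !r is true.
  12. (!s || t || !p) — !s is true.
  13. (r || u) — u is true.
  14. (v || u) — u is true.
  15. (!r || !s) — !s is true.
  16. (q || !p) — q is true.
  17. (!v || !p) — !v is true.
  18. (!v || !r || q) — !v is true.
  19. (!r || q || u) — q is true.
  20. (p || !t) — p is true.
  21. (s || q || t) — q is true.
  22. (!u || !r || !q) — !r is true.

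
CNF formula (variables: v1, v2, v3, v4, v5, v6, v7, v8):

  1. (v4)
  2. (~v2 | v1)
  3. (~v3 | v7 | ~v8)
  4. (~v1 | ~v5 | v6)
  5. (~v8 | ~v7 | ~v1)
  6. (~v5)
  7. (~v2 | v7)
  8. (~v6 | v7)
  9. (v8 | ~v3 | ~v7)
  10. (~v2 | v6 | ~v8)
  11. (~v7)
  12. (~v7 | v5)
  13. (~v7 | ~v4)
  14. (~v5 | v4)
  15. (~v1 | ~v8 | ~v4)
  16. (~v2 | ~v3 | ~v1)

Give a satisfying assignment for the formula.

v1 = F  v2 = F  v3 = F  v4 = T  v5 = F  v6 = F  v7 = F  v8 = F

Check each clause:
  1. (v4) — v4 is true.
  2. (~v2 | v1) — ~v2 is true.
  3. (~v8 | ~v3 | v7) — ~v8 is true.
  4. (v6 | ~v1 | ~v5) — ~v5 is true.
  5. (~v7 | ~v1 | ~v8) — ~v8 is true.
  6. (~v5) — ~v5 is true.
  7. (v7 | ~v2) — ~v2 is true.
  8. (v7 | ~v6) — ~v6 is true.
  9. (~v3 | v8 | ~v7) — ~v7 is true.
  10. (v6 | ~v2 | ~v8) — ~v8 is true.
  11. (~v7) — ~v7 is true.
  12. (v5 | ~v7) — ~v7 is true.
  13. (~v4 | ~v7) — ~v7 is true.
  14. (~v5 | v4) — ~v5 is true.
  15. (~v8 | ~v4 | ~v1) — ~v8 is true.
  16. (~v1 | ~v3 | ~v2) — ~v3 is true.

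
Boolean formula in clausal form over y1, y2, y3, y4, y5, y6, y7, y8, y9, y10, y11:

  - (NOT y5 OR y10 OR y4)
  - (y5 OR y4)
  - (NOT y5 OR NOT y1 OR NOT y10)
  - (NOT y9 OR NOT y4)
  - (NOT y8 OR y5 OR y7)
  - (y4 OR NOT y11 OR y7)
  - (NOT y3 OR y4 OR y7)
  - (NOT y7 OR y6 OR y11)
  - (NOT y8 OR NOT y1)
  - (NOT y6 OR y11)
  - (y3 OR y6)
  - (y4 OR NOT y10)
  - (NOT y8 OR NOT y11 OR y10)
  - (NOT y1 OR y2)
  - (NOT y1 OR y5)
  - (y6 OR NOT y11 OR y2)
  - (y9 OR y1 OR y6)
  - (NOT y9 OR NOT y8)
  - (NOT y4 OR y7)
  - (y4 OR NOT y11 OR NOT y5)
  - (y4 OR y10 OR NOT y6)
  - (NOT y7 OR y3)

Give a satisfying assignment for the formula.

y1=False, y2=False, y3=True, y4=True, y5=True, y6=True, y7=True, y8=True, y9=False, y10=True, y11=True

Set y1 = False and propagate.
Branch on y2: take y2 = False.
Set y3 = True and propagate.
For the remaining variables, y4 = True, y5 = True, y6 = True, y7 = True, y8 = True, y9 = False, y10 = True, y11 = True works.
Every clause has at least one true literal under this assignment.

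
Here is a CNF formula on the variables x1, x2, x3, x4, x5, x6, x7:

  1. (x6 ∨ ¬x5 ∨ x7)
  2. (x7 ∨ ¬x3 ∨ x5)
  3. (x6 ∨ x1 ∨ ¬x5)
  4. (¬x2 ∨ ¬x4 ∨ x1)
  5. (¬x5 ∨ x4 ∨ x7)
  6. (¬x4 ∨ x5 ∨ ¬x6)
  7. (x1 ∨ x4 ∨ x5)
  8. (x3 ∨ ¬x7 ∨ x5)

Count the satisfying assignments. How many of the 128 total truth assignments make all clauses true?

42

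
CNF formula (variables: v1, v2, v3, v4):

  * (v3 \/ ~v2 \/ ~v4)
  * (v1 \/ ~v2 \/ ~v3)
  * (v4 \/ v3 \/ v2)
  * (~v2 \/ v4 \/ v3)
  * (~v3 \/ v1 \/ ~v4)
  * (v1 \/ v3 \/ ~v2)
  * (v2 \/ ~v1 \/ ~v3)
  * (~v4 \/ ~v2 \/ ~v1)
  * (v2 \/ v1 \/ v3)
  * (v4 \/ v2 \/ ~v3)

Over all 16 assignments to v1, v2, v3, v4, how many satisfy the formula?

Satisfying assignments:
  v1=T v2=F v3=F v4=T
  v1=T v2=T v3=T v4=F
Count: 2.

2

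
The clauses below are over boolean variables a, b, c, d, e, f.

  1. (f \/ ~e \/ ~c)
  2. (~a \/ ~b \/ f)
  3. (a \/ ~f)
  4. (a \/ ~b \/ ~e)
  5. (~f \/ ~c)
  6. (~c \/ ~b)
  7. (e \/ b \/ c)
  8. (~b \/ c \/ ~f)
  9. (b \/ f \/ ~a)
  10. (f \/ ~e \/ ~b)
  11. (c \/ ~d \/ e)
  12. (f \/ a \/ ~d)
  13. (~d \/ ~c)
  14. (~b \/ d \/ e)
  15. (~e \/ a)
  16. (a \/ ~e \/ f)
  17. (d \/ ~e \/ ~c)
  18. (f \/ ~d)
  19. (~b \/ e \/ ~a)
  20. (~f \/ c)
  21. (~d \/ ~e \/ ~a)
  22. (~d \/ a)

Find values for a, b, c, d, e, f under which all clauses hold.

Set a = False and propagate.
  then f is forced to False.
  then d is forced to False.
  then e is forced to False.
  then b is forced to False.
  then c is forced to True.

a=False, b=False, c=True, d=False, e=False, f=False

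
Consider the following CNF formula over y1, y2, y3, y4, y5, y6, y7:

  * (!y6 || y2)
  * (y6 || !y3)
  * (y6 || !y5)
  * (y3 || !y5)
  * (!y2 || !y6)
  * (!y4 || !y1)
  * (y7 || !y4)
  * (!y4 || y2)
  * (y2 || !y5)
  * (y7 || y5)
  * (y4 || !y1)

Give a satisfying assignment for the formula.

Pure literal: y1 appears only negated; assign y1 = False.
y7 occurs only positively in the remaining clauses — set y7 = True.
Set y2 = False and propagate.
  then y6 is forced to False.
  then y3 is forced to False.
  then y5 is forced to False.
  then y4 is forced to False.

y1=F, y2=F, y3=F, y4=F, y5=F, y6=F, y7=T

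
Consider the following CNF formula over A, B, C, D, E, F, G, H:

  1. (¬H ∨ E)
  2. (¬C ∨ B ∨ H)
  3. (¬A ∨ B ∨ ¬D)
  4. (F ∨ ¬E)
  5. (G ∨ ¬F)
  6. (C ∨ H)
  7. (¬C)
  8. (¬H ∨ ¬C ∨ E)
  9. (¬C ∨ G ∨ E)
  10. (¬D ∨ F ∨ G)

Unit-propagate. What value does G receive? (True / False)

Unit clause (¬C) sets C = False.
In (H ∨ C), C is now false; H must hold, so H = True.
(E ∨ ¬H): since H = True, the clause reduces to (E). E = True.
(F ∨ ¬E) with E = True leaves only F, so F = True.
In (¬F ∨ G), ¬F is now false; G must hold, so G = True.

True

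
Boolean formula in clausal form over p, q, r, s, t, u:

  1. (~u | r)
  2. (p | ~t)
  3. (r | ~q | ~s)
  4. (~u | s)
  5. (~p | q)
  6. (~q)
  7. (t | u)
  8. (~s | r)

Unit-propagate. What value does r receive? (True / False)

True

(~q) stands alone — q = False.
In (~p | q), q is now false; ~p must hold, so p = False.
From (~t | p) and p = False: t = False.
(t | u) with t = False leaves only u, so u = True.
From (r | ~u) and u = True: r = True.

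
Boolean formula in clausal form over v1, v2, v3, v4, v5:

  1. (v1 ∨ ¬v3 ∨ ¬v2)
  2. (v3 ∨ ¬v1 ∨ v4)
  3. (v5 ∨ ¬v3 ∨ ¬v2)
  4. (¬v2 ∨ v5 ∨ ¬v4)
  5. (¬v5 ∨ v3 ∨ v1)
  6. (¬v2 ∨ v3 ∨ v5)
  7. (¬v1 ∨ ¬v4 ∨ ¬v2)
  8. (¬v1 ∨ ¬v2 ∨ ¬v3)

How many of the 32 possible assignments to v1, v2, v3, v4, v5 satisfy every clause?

Split on v2, then v3.
  v2=T, v3=T: a clause becomes empty — 0.
  v2=T, v3=F: a clause becomes empty — 0.
  v2=F, v3=T: v1, v4, v5 free → 2^3 = 8.
  v2=F, v3=F: remaining (v1,v4,v5) ∈ {(F,F,F); (F,T,F); (T,T,F); (T,T,T)} — 4.
Total: 0 + 0 + 8 + 4 = 12.

12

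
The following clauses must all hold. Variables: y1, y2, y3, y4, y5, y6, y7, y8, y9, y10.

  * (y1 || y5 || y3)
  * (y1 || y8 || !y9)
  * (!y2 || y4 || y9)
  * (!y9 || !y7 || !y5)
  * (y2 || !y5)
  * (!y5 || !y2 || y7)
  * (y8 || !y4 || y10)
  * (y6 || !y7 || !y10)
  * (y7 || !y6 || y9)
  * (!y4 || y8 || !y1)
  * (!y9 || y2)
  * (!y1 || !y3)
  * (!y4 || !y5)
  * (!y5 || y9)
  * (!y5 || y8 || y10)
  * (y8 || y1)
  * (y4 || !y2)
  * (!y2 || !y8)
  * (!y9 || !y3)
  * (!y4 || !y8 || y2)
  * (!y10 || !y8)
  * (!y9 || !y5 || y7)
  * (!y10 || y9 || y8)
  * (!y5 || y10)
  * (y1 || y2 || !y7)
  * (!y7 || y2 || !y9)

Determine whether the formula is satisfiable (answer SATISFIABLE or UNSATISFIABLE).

Branch on y1: take y1 = False.
  then y8 is forced to True.
  then y2 is forced to False.
  then y5 is forced to False.
  then y3 is forced to True.
  then y9 is forced to False.
  then y4 is forced to False.
  then y10 is forced to False.
  then y7 is forced to False.
  then y6 is forced to False.
Every clause has at least one true literal under this assignment.
So y1 = F, y2 = F, y3 = T, y4 = F, y5 = F, y6 = F, y7 = F, y8 = T, y9 = F, y10 = F is a satisfying assignment.

SATISFIABLE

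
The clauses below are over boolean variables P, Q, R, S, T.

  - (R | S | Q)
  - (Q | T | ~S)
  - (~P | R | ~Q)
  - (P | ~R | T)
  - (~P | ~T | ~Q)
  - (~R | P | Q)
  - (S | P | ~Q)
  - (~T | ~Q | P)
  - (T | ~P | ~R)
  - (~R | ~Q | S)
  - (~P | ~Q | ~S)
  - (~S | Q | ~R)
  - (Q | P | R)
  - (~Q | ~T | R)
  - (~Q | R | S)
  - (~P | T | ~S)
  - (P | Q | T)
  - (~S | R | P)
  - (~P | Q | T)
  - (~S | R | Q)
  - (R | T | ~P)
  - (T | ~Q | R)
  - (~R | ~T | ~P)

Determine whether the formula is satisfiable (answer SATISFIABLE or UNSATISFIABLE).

UNSATISFIABLE

Q = True:
  P = True:
    propagation gives R=True, T=False; an empty clause results — contradiction.
  P = False:
    propagation gives S=True, T=False, R=False; an empty clause results — contradiction.
Q = False:
  P = True:
    propagation gives T=True, R=False, S=True; an empty clause results — contradiction.
  P = False:
    propagation gives R=False; an empty clause results — contradiction.
Every branch closes, so no satisfying assignment exists.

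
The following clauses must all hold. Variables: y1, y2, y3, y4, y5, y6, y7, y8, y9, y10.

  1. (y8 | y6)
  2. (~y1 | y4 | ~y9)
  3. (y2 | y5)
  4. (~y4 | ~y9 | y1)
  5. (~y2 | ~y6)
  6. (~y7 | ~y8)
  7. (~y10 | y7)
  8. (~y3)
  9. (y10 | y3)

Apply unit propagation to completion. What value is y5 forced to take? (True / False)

Unit clause (~y3) sets y3 = False.
From (y3 | y10) and y3 = False: y10 = True.
(~y10 | y7) with y10 = True leaves only y7, so y7 = True.
(~y8 | ~y7) with y7 = True leaves only ~y8, so y8 = False.
In (y6 | y8), y8 is now false; y6 must hold, so y6 = True.
From (~y2 | ~y6) and y6 = True: y2 = False.
(y5 | y2): since y2 = False, the clause reduces to (y5). y5 = True.

True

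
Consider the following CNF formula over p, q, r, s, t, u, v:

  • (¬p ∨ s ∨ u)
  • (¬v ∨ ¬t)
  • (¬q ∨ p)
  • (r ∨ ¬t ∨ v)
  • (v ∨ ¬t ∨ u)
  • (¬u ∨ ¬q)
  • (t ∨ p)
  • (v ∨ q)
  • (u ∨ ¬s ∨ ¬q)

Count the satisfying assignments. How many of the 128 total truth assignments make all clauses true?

6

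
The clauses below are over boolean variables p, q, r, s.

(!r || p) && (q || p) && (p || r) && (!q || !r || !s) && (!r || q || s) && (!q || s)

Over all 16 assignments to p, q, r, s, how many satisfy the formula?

4

Satisfying assignments:
  p=T q=F r=F s=F
  p=T q=F r=F s=T
  p=T q=F r=T s=T
  p=T q=T r=F s=T
That's 4 in total.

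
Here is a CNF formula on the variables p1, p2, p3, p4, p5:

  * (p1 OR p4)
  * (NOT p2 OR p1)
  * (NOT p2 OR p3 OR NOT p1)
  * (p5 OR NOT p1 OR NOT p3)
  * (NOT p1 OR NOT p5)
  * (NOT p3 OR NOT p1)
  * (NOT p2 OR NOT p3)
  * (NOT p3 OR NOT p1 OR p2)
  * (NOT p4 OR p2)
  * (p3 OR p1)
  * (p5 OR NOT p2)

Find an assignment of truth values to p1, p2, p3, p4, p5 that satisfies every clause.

Try p1 = True.
  then p5 is forced to False.
  then p3 is forced to False.
  then p2 is forced to False.
  then p4 is forced to False.
Every clause has at least one true literal under this assignment.
Check each clause:
  1. (p1 OR p4) — p1 is true.
  2. (p1 OR NOT p2) — p1 is true.
  3. (NOT p1 OR p3 OR NOT p2) — NOT p2 is true.
  4. (NOT p1 OR p5 OR NOT p3) — NOT p3 is true.
  5. (NOT p5 OR NOT p1) — NOT p5 is true.
  6. (NOT p3 OR NOT p1) — NOT p3 is true.
  7. (NOT p2 OR NOT p3) — NOT p3 is true.
  8. (NOT p1 OR p2 OR NOT p3) — NOT p3 is true.
  9. (p2 OR NOT p4) — NOT p4 is true.
  10. (p1 OR p3) — p1 is true.
  11. (p5 OR NOT p2) — NOT p2 is true.

p1=T, p2=F, p3=F, p4=F, p5=F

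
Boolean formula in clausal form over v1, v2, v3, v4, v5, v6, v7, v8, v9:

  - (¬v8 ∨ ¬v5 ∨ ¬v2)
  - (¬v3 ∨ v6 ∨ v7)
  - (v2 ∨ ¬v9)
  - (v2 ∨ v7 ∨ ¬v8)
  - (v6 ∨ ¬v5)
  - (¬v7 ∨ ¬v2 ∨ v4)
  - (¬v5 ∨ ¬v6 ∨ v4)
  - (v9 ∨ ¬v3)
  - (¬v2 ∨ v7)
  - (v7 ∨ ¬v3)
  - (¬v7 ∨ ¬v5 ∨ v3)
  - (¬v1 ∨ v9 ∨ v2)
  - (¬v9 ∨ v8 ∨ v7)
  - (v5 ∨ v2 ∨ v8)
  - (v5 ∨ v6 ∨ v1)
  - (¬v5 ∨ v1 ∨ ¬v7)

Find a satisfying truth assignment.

v1=0, v2=1, v3=0, v4=1, v5=0, v6=1, v7=1, v8=1, v9=1

v4 occurs only positively in the remaining clauses — set v4 = True.
Set v1 = False and propagate.
Try v2 = True.
  then v7 is forced to True.
  then v5 is forced to False.
  then v6 is forced to True.
The remaining clauses are satisfied by v3 = False, v8 = True, v9 = True.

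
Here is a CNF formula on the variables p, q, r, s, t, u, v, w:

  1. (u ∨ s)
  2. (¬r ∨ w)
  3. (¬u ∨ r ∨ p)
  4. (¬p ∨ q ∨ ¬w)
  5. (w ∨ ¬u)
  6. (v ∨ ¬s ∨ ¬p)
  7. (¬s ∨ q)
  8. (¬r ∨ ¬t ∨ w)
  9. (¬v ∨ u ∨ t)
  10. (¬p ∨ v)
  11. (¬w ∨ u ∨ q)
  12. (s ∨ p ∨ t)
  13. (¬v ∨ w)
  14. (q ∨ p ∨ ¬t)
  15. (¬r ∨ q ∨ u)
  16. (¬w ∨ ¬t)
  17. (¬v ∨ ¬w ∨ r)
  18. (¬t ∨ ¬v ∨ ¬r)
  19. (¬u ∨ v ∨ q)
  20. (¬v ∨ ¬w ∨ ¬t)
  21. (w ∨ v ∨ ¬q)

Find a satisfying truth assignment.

p=False, q=True, r=False, s=True, t=False, u=False, v=False, w=True

Try p = False.
Try q = True.
Try r = False.
  then u is forced to False.
  then s is forced to True.
The remaining clauses are satisfied by t = False, v = False, w = True.
Every clause has at least one true literal under this assignment.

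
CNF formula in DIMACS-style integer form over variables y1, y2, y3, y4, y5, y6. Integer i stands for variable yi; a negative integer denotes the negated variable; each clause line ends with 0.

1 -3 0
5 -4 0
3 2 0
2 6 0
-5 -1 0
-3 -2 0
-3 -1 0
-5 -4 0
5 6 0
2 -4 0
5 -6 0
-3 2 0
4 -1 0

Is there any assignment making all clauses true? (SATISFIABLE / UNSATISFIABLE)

SATISFIABLE

Set y1 = False and propagate.
  then y3 is forced to False.
  then y2 is forced to True.
For the remaining variables, y4 = False, y5 = True, y6 = False works.
Every clause has at least one true literal under this assignment.
So y1=False  y2=True  y3=False  y4=False  y5=True  y6=False is a satisfying assignment.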